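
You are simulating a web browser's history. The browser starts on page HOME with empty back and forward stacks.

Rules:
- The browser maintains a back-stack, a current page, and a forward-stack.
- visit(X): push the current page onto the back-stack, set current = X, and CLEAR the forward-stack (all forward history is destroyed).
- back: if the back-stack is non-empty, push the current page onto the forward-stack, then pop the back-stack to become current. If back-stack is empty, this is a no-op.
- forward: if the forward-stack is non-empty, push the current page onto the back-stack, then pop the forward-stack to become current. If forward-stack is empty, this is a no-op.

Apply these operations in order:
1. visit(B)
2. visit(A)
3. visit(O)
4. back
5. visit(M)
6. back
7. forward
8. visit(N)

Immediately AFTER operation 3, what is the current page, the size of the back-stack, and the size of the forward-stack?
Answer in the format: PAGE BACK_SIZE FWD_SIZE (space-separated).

After 1 (visit(B)): cur=B back=1 fwd=0
After 2 (visit(A)): cur=A back=2 fwd=0
After 3 (visit(O)): cur=O back=3 fwd=0

O 3 0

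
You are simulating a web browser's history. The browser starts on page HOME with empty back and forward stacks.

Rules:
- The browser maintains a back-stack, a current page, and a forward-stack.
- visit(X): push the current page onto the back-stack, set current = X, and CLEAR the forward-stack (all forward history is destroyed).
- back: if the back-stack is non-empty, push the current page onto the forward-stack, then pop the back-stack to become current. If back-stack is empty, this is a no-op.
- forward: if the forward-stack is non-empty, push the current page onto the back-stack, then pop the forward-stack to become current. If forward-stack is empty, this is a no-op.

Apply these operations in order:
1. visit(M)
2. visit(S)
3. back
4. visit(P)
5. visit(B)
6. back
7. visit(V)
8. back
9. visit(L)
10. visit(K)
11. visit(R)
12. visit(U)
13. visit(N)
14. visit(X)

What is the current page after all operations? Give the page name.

After 1 (visit(M)): cur=M back=1 fwd=0
After 2 (visit(S)): cur=S back=2 fwd=0
After 3 (back): cur=M back=1 fwd=1
After 4 (visit(P)): cur=P back=2 fwd=0
After 5 (visit(B)): cur=B back=3 fwd=0
After 6 (back): cur=P back=2 fwd=1
After 7 (visit(V)): cur=V back=3 fwd=0
After 8 (back): cur=P back=2 fwd=1
After 9 (visit(L)): cur=L back=3 fwd=0
After 10 (visit(K)): cur=K back=4 fwd=0
After 11 (visit(R)): cur=R back=5 fwd=0
After 12 (visit(U)): cur=U back=6 fwd=0
After 13 (visit(N)): cur=N back=7 fwd=0
After 14 (visit(X)): cur=X back=8 fwd=0

Answer: X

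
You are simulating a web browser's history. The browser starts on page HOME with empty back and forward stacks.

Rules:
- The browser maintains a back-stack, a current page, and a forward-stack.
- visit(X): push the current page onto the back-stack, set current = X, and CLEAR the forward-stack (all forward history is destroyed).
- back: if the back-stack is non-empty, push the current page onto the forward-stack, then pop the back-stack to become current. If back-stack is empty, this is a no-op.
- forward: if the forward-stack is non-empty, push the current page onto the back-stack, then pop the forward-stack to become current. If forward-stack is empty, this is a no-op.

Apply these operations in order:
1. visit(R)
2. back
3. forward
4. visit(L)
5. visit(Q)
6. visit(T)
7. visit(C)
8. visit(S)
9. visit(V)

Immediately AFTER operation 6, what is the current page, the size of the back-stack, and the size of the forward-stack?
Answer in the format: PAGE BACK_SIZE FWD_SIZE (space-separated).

After 1 (visit(R)): cur=R back=1 fwd=0
After 2 (back): cur=HOME back=0 fwd=1
After 3 (forward): cur=R back=1 fwd=0
After 4 (visit(L)): cur=L back=2 fwd=0
After 5 (visit(Q)): cur=Q back=3 fwd=0
After 6 (visit(T)): cur=T back=4 fwd=0

T 4 0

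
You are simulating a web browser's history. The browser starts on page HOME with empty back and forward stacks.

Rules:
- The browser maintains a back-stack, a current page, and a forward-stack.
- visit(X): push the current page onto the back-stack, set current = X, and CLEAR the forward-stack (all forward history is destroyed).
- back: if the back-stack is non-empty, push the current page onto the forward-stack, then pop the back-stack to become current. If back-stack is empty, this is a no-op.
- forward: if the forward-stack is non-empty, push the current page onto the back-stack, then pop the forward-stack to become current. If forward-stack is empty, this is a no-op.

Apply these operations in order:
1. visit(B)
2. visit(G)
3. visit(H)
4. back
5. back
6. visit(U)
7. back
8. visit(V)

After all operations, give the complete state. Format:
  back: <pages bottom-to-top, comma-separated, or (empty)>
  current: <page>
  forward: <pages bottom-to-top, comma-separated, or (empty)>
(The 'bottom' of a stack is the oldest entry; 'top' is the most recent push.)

After 1 (visit(B)): cur=B back=1 fwd=0
After 2 (visit(G)): cur=G back=2 fwd=0
After 3 (visit(H)): cur=H back=3 fwd=0
After 4 (back): cur=G back=2 fwd=1
After 5 (back): cur=B back=1 fwd=2
After 6 (visit(U)): cur=U back=2 fwd=0
After 7 (back): cur=B back=1 fwd=1
After 8 (visit(V)): cur=V back=2 fwd=0

Answer: back: HOME,B
current: V
forward: (empty)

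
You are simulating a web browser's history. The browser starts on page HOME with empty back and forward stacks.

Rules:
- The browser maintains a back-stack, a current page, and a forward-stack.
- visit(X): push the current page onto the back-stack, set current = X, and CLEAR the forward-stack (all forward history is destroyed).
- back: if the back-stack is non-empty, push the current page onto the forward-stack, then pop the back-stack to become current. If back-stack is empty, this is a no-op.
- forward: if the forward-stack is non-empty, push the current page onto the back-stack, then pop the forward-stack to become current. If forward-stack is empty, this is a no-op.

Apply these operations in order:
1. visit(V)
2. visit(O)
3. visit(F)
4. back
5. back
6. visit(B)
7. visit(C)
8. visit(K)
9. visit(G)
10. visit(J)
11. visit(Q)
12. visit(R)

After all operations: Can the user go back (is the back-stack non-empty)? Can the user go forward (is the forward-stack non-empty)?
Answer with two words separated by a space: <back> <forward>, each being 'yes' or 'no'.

Answer: yes no

Derivation:
After 1 (visit(V)): cur=V back=1 fwd=0
After 2 (visit(O)): cur=O back=2 fwd=0
After 3 (visit(F)): cur=F back=3 fwd=0
After 4 (back): cur=O back=2 fwd=1
After 5 (back): cur=V back=1 fwd=2
After 6 (visit(B)): cur=B back=2 fwd=0
After 7 (visit(C)): cur=C back=3 fwd=0
After 8 (visit(K)): cur=K back=4 fwd=0
After 9 (visit(G)): cur=G back=5 fwd=0
After 10 (visit(J)): cur=J back=6 fwd=0
After 11 (visit(Q)): cur=Q back=7 fwd=0
After 12 (visit(R)): cur=R back=8 fwd=0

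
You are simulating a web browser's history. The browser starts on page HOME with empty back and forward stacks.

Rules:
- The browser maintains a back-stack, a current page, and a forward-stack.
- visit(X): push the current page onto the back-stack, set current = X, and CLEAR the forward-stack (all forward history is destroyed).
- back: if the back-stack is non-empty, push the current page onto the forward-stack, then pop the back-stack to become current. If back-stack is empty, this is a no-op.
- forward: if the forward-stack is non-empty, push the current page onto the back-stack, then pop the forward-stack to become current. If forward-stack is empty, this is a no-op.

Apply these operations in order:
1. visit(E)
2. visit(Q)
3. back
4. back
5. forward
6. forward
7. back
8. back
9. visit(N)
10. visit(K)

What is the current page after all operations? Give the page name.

Answer: K

Derivation:
After 1 (visit(E)): cur=E back=1 fwd=0
After 2 (visit(Q)): cur=Q back=2 fwd=0
After 3 (back): cur=E back=1 fwd=1
After 4 (back): cur=HOME back=0 fwd=2
After 5 (forward): cur=E back=1 fwd=1
After 6 (forward): cur=Q back=2 fwd=0
After 7 (back): cur=E back=1 fwd=1
After 8 (back): cur=HOME back=0 fwd=2
After 9 (visit(N)): cur=N back=1 fwd=0
After 10 (visit(K)): cur=K back=2 fwd=0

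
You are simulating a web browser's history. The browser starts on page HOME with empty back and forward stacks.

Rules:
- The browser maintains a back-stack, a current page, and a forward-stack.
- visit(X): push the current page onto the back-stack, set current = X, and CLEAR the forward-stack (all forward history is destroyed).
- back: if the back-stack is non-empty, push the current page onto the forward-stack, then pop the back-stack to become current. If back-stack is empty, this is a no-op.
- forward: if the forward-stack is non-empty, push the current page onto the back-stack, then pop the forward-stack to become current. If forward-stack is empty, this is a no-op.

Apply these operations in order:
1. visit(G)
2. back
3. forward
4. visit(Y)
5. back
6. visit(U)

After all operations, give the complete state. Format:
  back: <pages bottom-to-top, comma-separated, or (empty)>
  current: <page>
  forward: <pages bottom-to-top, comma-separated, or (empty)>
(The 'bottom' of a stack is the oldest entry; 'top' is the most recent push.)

Answer: back: HOME,G
current: U
forward: (empty)

Derivation:
After 1 (visit(G)): cur=G back=1 fwd=0
After 2 (back): cur=HOME back=0 fwd=1
After 3 (forward): cur=G back=1 fwd=0
After 4 (visit(Y)): cur=Y back=2 fwd=0
After 5 (back): cur=G back=1 fwd=1
After 6 (visit(U)): cur=U back=2 fwd=0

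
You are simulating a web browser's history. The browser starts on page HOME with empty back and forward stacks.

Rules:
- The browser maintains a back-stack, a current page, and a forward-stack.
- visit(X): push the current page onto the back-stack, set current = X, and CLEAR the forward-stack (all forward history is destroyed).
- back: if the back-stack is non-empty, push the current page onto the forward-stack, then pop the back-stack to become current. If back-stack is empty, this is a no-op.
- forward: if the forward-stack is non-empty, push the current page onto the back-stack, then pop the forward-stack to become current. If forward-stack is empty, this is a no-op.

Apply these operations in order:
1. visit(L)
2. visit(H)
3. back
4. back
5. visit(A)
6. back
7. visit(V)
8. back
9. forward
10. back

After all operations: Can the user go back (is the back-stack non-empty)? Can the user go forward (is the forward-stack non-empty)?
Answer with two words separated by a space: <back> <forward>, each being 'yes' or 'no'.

Answer: no yes

Derivation:
After 1 (visit(L)): cur=L back=1 fwd=0
After 2 (visit(H)): cur=H back=2 fwd=0
After 3 (back): cur=L back=1 fwd=1
After 4 (back): cur=HOME back=0 fwd=2
After 5 (visit(A)): cur=A back=1 fwd=0
After 6 (back): cur=HOME back=0 fwd=1
After 7 (visit(V)): cur=V back=1 fwd=0
After 8 (back): cur=HOME back=0 fwd=1
After 9 (forward): cur=V back=1 fwd=0
After 10 (back): cur=HOME back=0 fwd=1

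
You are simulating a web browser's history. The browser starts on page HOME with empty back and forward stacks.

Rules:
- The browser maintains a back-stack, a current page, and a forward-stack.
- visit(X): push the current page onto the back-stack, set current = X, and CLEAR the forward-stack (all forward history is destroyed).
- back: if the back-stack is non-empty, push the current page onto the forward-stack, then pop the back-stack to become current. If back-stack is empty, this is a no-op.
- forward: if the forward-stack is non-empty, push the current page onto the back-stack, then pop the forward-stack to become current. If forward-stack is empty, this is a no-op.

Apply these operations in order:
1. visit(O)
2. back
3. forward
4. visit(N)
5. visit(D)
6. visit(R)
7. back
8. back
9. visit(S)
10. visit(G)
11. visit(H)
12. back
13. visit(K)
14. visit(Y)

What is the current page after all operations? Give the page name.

After 1 (visit(O)): cur=O back=1 fwd=0
After 2 (back): cur=HOME back=0 fwd=1
After 3 (forward): cur=O back=1 fwd=0
After 4 (visit(N)): cur=N back=2 fwd=0
After 5 (visit(D)): cur=D back=3 fwd=0
After 6 (visit(R)): cur=R back=4 fwd=0
After 7 (back): cur=D back=3 fwd=1
After 8 (back): cur=N back=2 fwd=2
After 9 (visit(S)): cur=S back=3 fwd=0
After 10 (visit(G)): cur=G back=4 fwd=0
After 11 (visit(H)): cur=H back=5 fwd=0
After 12 (back): cur=G back=4 fwd=1
After 13 (visit(K)): cur=K back=5 fwd=0
After 14 (visit(Y)): cur=Y back=6 fwd=0

Answer: Y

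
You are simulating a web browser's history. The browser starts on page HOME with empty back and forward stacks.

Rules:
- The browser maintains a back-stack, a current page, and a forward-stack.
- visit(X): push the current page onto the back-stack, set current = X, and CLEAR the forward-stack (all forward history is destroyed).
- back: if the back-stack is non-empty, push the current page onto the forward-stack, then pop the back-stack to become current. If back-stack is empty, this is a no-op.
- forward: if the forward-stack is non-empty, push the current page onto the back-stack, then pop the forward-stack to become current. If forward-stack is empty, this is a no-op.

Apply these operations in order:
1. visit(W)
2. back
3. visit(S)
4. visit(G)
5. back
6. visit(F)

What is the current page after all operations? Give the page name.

Answer: F

Derivation:
After 1 (visit(W)): cur=W back=1 fwd=0
After 2 (back): cur=HOME back=0 fwd=1
After 3 (visit(S)): cur=S back=1 fwd=0
After 4 (visit(G)): cur=G back=2 fwd=0
After 5 (back): cur=S back=1 fwd=1
After 6 (visit(F)): cur=F back=2 fwd=0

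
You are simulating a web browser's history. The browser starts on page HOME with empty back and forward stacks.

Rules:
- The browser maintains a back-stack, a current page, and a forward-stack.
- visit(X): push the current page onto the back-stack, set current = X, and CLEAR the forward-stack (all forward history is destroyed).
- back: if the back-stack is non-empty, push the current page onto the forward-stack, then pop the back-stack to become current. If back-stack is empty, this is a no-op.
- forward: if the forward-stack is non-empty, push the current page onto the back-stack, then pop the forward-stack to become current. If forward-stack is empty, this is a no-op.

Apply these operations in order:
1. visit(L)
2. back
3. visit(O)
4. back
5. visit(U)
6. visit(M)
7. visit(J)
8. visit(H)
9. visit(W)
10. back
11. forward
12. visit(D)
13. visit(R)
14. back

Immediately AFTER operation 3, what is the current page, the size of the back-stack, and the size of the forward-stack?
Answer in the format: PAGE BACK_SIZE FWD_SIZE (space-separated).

After 1 (visit(L)): cur=L back=1 fwd=0
After 2 (back): cur=HOME back=0 fwd=1
After 3 (visit(O)): cur=O back=1 fwd=0

O 1 0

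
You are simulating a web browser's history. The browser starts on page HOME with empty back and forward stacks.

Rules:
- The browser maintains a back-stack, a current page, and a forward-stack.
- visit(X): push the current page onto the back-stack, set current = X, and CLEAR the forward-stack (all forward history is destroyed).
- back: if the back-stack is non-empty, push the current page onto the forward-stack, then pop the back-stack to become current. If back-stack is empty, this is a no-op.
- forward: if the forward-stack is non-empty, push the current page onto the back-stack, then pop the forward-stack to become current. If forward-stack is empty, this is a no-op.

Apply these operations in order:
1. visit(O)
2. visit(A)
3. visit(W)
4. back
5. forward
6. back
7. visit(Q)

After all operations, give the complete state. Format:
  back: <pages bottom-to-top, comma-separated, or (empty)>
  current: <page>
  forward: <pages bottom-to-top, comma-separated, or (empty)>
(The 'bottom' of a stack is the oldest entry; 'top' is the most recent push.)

Answer: back: HOME,O,A
current: Q
forward: (empty)

Derivation:
After 1 (visit(O)): cur=O back=1 fwd=0
After 2 (visit(A)): cur=A back=2 fwd=0
After 3 (visit(W)): cur=W back=3 fwd=0
After 4 (back): cur=A back=2 fwd=1
After 5 (forward): cur=W back=3 fwd=0
After 6 (back): cur=A back=2 fwd=1
After 7 (visit(Q)): cur=Q back=3 fwd=0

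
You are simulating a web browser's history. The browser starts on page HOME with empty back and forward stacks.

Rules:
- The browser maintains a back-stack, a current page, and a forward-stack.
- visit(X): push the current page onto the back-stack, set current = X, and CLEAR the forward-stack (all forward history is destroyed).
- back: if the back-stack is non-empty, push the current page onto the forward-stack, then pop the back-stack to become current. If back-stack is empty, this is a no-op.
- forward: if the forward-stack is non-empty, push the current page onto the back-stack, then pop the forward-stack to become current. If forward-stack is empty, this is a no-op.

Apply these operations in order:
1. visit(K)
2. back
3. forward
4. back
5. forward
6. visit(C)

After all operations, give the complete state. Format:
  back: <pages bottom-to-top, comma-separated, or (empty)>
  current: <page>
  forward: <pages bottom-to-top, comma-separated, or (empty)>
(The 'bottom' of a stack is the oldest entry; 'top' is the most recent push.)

After 1 (visit(K)): cur=K back=1 fwd=0
After 2 (back): cur=HOME back=0 fwd=1
After 3 (forward): cur=K back=1 fwd=0
After 4 (back): cur=HOME back=0 fwd=1
After 5 (forward): cur=K back=1 fwd=0
After 6 (visit(C)): cur=C back=2 fwd=0

Answer: back: HOME,K
current: C
forward: (empty)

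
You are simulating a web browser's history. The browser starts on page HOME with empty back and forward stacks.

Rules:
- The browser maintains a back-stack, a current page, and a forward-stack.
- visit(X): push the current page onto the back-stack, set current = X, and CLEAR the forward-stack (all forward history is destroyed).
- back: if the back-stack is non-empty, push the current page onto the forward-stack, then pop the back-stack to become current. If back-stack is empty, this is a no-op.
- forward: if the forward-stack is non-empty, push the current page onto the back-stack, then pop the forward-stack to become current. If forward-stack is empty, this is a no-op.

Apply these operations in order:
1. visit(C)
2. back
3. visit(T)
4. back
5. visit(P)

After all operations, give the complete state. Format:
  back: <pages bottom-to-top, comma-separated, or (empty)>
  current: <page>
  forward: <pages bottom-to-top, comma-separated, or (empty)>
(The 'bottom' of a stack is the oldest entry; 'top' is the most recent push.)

Answer: back: HOME
current: P
forward: (empty)

Derivation:
After 1 (visit(C)): cur=C back=1 fwd=0
After 2 (back): cur=HOME back=0 fwd=1
After 3 (visit(T)): cur=T back=1 fwd=0
After 4 (back): cur=HOME back=0 fwd=1
After 5 (visit(P)): cur=P back=1 fwd=0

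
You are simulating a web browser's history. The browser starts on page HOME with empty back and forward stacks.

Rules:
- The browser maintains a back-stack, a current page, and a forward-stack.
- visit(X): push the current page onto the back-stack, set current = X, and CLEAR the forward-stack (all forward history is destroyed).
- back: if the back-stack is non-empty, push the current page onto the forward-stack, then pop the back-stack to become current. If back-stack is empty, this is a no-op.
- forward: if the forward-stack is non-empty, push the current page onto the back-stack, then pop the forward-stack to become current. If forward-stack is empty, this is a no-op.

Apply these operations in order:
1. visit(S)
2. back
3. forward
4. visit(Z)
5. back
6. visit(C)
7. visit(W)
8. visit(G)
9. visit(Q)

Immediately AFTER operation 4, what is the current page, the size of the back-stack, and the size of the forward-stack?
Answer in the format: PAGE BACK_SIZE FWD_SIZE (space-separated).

After 1 (visit(S)): cur=S back=1 fwd=0
After 2 (back): cur=HOME back=0 fwd=1
After 3 (forward): cur=S back=1 fwd=0
After 4 (visit(Z)): cur=Z back=2 fwd=0

Z 2 0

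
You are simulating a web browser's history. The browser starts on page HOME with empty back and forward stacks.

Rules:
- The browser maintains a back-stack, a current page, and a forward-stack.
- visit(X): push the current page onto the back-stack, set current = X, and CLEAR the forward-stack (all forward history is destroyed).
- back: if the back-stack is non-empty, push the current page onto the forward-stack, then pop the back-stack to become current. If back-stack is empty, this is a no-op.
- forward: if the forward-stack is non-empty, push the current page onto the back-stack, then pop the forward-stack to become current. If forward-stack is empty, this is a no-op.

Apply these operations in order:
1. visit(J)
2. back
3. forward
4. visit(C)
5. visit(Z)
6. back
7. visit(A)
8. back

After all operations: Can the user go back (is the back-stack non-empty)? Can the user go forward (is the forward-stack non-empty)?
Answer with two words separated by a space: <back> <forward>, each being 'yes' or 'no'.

Answer: yes yes

Derivation:
After 1 (visit(J)): cur=J back=1 fwd=0
After 2 (back): cur=HOME back=0 fwd=1
After 3 (forward): cur=J back=1 fwd=0
After 4 (visit(C)): cur=C back=2 fwd=0
After 5 (visit(Z)): cur=Z back=3 fwd=0
After 6 (back): cur=C back=2 fwd=1
After 7 (visit(A)): cur=A back=3 fwd=0
After 8 (back): cur=C back=2 fwd=1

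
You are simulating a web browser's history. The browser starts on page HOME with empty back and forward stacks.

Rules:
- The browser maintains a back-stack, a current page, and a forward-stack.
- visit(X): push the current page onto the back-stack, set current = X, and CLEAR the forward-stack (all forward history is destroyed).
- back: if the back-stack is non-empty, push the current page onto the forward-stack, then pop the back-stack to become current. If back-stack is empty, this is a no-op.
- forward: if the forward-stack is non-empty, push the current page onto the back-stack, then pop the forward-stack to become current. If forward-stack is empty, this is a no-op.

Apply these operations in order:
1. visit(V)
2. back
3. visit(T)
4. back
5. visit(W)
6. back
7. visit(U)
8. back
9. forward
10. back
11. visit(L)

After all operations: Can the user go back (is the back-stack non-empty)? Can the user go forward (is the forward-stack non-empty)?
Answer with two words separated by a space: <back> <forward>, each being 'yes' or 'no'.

After 1 (visit(V)): cur=V back=1 fwd=0
After 2 (back): cur=HOME back=0 fwd=1
After 3 (visit(T)): cur=T back=1 fwd=0
After 4 (back): cur=HOME back=0 fwd=1
After 5 (visit(W)): cur=W back=1 fwd=0
After 6 (back): cur=HOME back=0 fwd=1
After 7 (visit(U)): cur=U back=1 fwd=0
After 8 (back): cur=HOME back=0 fwd=1
After 9 (forward): cur=U back=1 fwd=0
After 10 (back): cur=HOME back=0 fwd=1
After 11 (visit(L)): cur=L back=1 fwd=0

Answer: yes no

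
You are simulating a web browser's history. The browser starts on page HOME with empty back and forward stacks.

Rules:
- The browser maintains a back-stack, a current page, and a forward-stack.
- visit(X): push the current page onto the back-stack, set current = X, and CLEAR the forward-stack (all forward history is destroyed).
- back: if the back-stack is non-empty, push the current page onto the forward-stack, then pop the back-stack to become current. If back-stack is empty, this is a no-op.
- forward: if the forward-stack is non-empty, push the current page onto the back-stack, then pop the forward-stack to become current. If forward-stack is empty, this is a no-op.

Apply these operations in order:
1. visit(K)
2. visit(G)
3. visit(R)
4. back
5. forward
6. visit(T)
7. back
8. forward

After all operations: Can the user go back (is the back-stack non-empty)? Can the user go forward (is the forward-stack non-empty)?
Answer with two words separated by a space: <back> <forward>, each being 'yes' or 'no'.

Answer: yes no

Derivation:
After 1 (visit(K)): cur=K back=1 fwd=0
After 2 (visit(G)): cur=G back=2 fwd=0
After 3 (visit(R)): cur=R back=3 fwd=0
After 4 (back): cur=G back=2 fwd=1
After 5 (forward): cur=R back=3 fwd=0
After 6 (visit(T)): cur=T back=4 fwd=0
After 7 (back): cur=R back=3 fwd=1
After 8 (forward): cur=T back=4 fwd=0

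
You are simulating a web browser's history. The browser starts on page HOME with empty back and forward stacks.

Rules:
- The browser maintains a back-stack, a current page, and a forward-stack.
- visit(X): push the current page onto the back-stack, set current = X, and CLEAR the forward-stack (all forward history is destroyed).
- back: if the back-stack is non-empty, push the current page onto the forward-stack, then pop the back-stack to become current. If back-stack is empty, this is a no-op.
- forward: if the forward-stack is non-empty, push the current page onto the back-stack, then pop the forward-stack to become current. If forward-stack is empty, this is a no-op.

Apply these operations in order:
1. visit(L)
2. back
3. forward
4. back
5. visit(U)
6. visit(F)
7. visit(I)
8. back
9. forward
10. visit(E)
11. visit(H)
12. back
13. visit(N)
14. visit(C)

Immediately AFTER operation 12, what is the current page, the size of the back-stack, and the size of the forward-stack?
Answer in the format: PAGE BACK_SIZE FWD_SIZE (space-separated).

After 1 (visit(L)): cur=L back=1 fwd=0
After 2 (back): cur=HOME back=0 fwd=1
After 3 (forward): cur=L back=1 fwd=0
After 4 (back): cur=HOME back=0 fwd=1
After 5 (visit(U)): cur=U back=1 fwd=0
After 6 (visit(F)): cur=F back=2 fwd=0
After 7 (visit(I)): cur=I back=3 fwd=0
After 8 (back): cur=F back=2 fwd=1
After 9 (forward): cur=I back=3 fwd=0
After 10 (visit(E)): cur=E back=4 fwd=0
After 11 (visit(H)): cur=H back=5 fwd=0
After 12 (back): cur=E back=4 fwd=1

E 4 1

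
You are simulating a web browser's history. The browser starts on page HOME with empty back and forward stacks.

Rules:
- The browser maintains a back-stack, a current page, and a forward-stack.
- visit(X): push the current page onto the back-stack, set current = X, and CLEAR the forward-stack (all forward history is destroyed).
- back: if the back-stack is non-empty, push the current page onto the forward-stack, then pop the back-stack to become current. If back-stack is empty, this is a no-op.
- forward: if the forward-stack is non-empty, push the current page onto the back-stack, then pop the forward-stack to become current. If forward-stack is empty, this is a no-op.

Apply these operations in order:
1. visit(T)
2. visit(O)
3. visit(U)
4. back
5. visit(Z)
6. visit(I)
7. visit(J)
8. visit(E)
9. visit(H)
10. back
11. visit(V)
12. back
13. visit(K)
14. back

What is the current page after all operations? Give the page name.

After 1 (visit(T)): cur=T back=1 fwd=0
After 2 (visit(O)): cur=O back=2 fwd=0
After 3 (visit(U)): cur=U back=3 fwd=0
After 4 (back): cur=O back=2 fwd=1
After 5 (visit(Z)): cur=Z back=3 fwd=0
After 6 (visit(I)): cur=I back=4 fwd=0
After 7 (visit(J)): cur=J back=5 fwd=0
After 8 (visit(E)): cur=E back=6 fwd=0
After 9 (visit(H)): cur=H back=7 fwd=0
After 10 (back): cur=E back=6 fwd=1
After 11 (visit(V)): cur=V back=7 fwd=0
After 12 (back): cur=E back=6 fwd=1
After 13 (visit(K)): cur=K back=7 fwd=0
After 14 (back): cur=E back=6 fwd=1

Answer: E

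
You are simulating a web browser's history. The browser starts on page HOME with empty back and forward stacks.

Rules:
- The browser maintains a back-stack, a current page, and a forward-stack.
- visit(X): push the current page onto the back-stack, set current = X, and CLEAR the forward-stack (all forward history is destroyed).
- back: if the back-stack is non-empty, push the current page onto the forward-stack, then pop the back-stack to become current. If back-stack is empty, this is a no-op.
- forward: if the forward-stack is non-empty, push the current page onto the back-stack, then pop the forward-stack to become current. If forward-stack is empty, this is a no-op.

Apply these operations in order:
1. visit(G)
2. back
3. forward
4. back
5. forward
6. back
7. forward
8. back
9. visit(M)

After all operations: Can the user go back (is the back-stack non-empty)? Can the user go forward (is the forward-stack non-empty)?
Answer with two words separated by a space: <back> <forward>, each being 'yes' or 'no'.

After 1 (visit(G)): cur=G back=1 fwd=0
After 2 (back): cur=HOME back=0 fwd=1
After 3 (forward): cur=G back=1 fwd=0
After 4 (back): cur=HOME back=0 fwd=1
After 5 (forward): cur=G back=1 fwd=0
After 6 (back): cur=HOME back=0 fwd=1
After 7 (forward): cur=G back=1 fwd=0
After 8 (back): cur=HOME back=0 fwd=1
After 9 (visit(M)): cur=M back=1 fwd=0

Answer: yes no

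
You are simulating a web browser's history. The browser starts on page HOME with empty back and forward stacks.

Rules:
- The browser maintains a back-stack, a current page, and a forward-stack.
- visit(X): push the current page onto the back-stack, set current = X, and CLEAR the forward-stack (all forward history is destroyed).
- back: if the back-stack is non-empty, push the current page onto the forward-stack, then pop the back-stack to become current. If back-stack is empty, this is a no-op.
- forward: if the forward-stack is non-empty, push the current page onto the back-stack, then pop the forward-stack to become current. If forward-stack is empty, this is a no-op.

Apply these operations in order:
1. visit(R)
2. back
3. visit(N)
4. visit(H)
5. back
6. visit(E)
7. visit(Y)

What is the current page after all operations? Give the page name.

Answer: Y

Derivation:
After 1 (visit(R)): cur=R back=1 fwd=0
After 2 (back): cur=HOME back=0 fwd=1
After 3 (visit(N)): cur=N back=1 fwd=0
After 4 (visit(H)): cur=H back=2 fwd=0
After 5 (back): cur=N back=1 fwd=1
After 6 (visit(E)): cur=E back=2 fwd=0
After 7 (visit(Y)): cur=Y back=3 fwd=0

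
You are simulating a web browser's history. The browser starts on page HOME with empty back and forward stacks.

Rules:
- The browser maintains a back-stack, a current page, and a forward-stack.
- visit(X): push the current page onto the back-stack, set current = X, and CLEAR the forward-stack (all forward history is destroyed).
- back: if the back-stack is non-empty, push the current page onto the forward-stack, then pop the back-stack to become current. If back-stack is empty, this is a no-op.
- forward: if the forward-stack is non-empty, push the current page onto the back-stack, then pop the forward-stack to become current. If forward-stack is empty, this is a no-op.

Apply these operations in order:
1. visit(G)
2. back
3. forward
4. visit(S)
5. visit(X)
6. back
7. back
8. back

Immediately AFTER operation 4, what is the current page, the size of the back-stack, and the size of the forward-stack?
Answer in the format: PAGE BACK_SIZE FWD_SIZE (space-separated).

After 1 (visit(G)): cur=G back=1 fwd=0
After 2 (back): cur=HOME back=0 fwd=1
After 3 (forward): cur=G back=1 fwd=0
After 4 (visit(S)): cur=S back=2 fwd=0

S 2 0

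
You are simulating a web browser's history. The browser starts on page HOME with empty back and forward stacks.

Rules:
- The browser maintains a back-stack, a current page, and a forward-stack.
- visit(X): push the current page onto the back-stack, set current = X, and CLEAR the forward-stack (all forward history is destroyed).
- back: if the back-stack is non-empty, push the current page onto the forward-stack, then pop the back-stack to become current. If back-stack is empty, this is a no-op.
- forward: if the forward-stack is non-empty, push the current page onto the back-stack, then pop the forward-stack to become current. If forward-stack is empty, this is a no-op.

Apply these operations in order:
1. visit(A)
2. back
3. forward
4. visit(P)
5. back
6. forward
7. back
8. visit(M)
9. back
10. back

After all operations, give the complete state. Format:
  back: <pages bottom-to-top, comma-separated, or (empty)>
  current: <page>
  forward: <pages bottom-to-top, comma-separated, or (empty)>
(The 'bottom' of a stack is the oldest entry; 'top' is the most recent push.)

After 1 (visit(A)): cur=A back=1 fwd=0
After 2 (back): cur=HOME back=0 fwd=1
After 3 (forward): cur=A back=1 fwd=0
After 4 (visit(P)): cur=P back=2 fwd=0
After 5 (back): cur=A back=1 fwd=1
After 6 (forward): cur=P back=2 fwd=0
After 7 (back): cur=A back=1 fwd=1
After 8 (visit(M)): cur=M back=2 fwd=0
After 9 (back): cur=A back=1 fwd=1
After 10 (back): cur=HOME back=0 fwd=2

Answer: back: (empty)
current: HOME
forward: M,A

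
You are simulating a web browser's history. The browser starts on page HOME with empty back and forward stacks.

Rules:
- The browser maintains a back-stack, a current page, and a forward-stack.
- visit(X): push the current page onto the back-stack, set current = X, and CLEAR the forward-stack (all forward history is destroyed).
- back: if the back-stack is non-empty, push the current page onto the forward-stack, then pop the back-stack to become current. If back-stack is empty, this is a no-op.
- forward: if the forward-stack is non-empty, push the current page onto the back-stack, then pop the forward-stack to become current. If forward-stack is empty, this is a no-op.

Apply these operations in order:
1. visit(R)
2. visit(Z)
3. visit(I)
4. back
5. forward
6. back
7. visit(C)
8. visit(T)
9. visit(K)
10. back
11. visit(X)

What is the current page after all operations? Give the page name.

After 1 (visit(R)): cur=R back=1 fwd=0
After 2 (visit(Z)): cur=Z back=2 fwd=0
After 3 (visit(I)): cur=I back=3 fwd=0
After 4 (back): cur=Z back=2 fwd=1
After 5 (forward): cur=I back=3 fwd=0
After 6 (back): cur=Z back=2 fwd=1
After 7 (visit(C)): cur=C back=3 fwd=0
After 8 (visit(T)): cur=T back=4 fwd=0
After 9 (visit(K)): cur=K back=5 fwd=0
After 10 (back): cur=T back=4 fwd=1
After 11 (visit(X)): cur=X back=5 fwd=0

Answer: X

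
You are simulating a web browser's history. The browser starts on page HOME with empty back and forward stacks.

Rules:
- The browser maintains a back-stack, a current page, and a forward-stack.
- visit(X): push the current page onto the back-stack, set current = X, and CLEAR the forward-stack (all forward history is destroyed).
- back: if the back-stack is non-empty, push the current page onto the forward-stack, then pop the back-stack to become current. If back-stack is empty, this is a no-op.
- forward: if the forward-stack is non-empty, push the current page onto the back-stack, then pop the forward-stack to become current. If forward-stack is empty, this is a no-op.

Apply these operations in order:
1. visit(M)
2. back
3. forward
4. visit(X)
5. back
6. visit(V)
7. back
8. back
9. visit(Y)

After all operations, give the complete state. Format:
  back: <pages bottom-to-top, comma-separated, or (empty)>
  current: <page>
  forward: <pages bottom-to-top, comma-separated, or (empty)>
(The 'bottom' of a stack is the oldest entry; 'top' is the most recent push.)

Answer: back: HOME
current: Y
forward: (empty)

Derivation:
After 1 (visit(M)): cur=M back=1 fwd=0
After 2 (back): cur=HOME back=0 fwd=1
After 3 (forward): cur=M back=1 fwd=0
After 4 (visit(X)): cur=X back=2 fwd=0
After 5 (back): cur=M back=1 fwd=1
After 6 (visit(V)): cur=V back=2 fwd=0
After 7 (back): cur=M back=1 fwd=1
After 8 (back): cur=HOME back=0 fwd=2
After 9 (visit(Y)): cur=Y back=1 fwd=0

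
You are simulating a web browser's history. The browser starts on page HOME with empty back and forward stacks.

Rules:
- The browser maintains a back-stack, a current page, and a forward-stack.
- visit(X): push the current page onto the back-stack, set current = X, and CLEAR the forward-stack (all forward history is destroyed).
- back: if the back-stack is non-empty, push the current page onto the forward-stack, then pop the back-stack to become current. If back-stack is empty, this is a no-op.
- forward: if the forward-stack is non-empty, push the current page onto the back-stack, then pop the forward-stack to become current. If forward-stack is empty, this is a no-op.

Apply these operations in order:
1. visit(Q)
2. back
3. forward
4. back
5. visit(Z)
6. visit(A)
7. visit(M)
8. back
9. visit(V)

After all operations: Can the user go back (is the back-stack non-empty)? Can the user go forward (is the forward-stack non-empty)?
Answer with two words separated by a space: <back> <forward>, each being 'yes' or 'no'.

Answer: yes no

Derivation:
After 1 (visit(Q)): cur=Q back=1 fwd=0
After 2 (back): cur=HOME back=0 fwd=1
After 3 (forward): cur=Q back=1 fwd=0
After 4 (back): cur=HOME back=0 fwd=1
After 5 (visit(Z)): cur=Z back=1 fwd=0
After 6 (visit(A)): cur=A back=2 fwd=0
After 7 (visit(M)): cur=M back=3 fwd=0
After 8 (back): cur=A back=2 fwd=1
After 9 (visit(V)): cur=V back=3 fwd=0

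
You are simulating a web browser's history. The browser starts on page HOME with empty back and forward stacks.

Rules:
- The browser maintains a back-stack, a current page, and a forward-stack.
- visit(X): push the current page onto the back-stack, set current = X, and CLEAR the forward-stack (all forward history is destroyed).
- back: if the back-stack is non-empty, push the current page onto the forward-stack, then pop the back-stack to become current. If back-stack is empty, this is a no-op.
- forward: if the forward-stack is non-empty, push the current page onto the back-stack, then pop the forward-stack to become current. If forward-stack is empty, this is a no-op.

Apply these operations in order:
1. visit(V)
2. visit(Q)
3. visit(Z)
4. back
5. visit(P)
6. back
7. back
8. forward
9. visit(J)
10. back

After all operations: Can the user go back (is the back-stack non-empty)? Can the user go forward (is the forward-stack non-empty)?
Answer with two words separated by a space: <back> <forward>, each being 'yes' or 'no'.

After 1 (visit(V)): cur=V back=1 fwd=0
After 2 (visit(Q)): cur=Q back=2 fwd=0
After 3 (visit(Z)): cur=Z back=3 fwd=0
After 4 (back): cur=Q back=2 fwd=1
After 5 (visit(P)): cur=P back=3 fwd=0
After 6 (back): cur=Q back=2 fwd=1
After 7 (back): cur=V back=1 fwd=2
After 8 (forward): cur=Q back=2 fwd=1
After 9 (visit(J)): cur=J back=3 fwd=0
After 10 (back): cur=Q back=2 fwd=1

Answer: yes yes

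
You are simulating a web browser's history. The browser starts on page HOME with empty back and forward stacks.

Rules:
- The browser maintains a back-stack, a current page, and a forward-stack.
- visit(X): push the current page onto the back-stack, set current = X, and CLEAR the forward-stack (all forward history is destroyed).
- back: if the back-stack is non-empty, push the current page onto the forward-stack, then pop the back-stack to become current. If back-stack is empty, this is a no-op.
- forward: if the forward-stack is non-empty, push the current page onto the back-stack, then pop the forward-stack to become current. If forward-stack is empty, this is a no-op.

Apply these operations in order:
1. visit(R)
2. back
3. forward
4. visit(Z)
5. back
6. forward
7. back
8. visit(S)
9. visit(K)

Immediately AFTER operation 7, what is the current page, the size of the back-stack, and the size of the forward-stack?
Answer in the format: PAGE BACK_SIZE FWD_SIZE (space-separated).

After 1 (visit(R)): cur=R back=1 fwd=0
After 2 (back): cur=HOME back=0 fwd=1
After 3 (forward): cur=R back=1 fwd=0
After 4 (visit(Z)): cur=Z back=2 fwd=0
After 5 (back): cur=R back=1 fwd=1
After 6 (forward): cur=Z back=2 fwd=0
After 7 (back): cur=R back=1 fwd=1

R 1 1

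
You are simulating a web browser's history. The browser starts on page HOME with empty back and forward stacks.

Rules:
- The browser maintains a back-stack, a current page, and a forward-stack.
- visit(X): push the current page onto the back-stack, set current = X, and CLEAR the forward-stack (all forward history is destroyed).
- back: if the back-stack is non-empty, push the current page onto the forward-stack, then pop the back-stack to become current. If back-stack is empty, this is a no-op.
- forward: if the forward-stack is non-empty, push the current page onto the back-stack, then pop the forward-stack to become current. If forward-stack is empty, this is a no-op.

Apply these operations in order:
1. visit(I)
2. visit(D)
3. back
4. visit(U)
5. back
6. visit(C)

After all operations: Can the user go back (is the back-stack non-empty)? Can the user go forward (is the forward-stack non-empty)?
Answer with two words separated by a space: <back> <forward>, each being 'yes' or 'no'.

After 1 (visit(I)): cur=I back=1 fwd=0
After 2 (visit(D)): cur=D back=2 fwd=0
After 3 (back): cur=I back=1 fwd=1
After 4 (visit(U)): cur=U back=2 fwd=0
After 5 (back): cur=I back=1 fwd=1
After 6 (visit(C)): cur=C back=2 fwd=0

Answer: yes no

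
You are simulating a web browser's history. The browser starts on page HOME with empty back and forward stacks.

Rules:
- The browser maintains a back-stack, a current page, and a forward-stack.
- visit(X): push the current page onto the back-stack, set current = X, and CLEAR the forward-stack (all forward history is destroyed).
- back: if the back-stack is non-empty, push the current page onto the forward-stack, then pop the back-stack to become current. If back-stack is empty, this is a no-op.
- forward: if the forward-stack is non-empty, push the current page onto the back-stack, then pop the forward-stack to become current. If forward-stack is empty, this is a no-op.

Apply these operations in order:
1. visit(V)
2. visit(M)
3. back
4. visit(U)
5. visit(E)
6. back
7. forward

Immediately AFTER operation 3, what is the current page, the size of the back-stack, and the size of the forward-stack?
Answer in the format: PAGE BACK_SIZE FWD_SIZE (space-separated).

After 1 (visit(V)): cur=V back=1 fwd=0
After 2 (visit(M)): cur=M back=2 fwd=0
After 3 (back): cur=V back=1 fwd=1

V 1 1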